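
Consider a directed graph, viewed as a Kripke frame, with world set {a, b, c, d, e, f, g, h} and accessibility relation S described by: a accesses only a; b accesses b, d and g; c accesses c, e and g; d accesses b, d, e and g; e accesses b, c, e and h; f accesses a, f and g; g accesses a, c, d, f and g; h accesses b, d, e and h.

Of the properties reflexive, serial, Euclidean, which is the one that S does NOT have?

Euclidean

Reflexive: yes — every world is S-related to itself.
Serial: yes — every world has a successor (e.g. a S a).
Euclidean: no — c S e and c S g, but not e S g.
Only Euclidean fails.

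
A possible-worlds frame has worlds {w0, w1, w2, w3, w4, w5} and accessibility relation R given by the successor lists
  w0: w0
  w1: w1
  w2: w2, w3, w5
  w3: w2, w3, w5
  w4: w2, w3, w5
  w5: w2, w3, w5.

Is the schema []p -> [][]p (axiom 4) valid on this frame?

Yes

By correspondence theory, 4 is valid on a frame iff R is transitive.
Transitive: yes — every two-step R-path is closed by a direct edge.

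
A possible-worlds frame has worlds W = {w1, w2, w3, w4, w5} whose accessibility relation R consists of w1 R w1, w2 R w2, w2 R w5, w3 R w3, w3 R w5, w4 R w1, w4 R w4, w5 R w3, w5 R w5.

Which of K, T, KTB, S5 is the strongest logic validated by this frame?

T

Reflexive (axiom T): yes — every world is R-related to itself.
Symmetric (axiom B): no — w2 R w5 but not w5 R w2.
Euclidean (axiom 5): no — w2 R w5 and w2 R w2, but not w5 R w2.
So F validates K, T; KTB would additionally require R to be symmetric. The strongest is T.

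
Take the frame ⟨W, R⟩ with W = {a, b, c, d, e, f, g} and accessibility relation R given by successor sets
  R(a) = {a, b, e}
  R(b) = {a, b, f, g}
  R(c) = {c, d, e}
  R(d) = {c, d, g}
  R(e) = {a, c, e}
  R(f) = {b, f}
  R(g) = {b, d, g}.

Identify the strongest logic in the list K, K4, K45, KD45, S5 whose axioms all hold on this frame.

K

Transitive (axiom 4): no — a R b and b R f, but not a R f.
Euclidean (axiom 5): no — a R b and a R e, but not b R e.
Serial (axiom D): yes — every world has a successor (e.g. a R a).
Reflexive (axiom T): yes — every world is R-related to itself.
So F validates K; K4 would additionally require R to be transitive. The strongest is K.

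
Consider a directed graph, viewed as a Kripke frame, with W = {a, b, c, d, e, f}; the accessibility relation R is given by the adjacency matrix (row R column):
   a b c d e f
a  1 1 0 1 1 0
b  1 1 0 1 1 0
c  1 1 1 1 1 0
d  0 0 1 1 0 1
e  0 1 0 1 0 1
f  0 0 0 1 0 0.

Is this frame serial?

Serial: yes — every world has a successor (e.g. a R a).

Yes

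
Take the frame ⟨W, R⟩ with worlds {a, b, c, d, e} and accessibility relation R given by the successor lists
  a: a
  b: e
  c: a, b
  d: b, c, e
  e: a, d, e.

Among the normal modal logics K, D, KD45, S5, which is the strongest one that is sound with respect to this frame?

D

Serial (axiom D): yes — every world has a successor (e.g. a R a).
Euclidean (axiom 5): no — c R a and c R b, but not a R b.
Transitive (axiom 4): no — b R e and e R a, but not b R a.
Reflexive (axiom T): no — b is not related to itself.
So F validates K, D; KD45 would additionally require R to be Euclidean and transitive. The strongest is D.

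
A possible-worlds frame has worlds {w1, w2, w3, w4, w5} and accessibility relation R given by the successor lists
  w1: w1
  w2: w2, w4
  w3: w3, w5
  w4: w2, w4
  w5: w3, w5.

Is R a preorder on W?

Yes

Reflexive: yes — every world is R-related to itself.
Transitive: yes — every two-step R-path is closed by a direct edge.
So R is a preorder.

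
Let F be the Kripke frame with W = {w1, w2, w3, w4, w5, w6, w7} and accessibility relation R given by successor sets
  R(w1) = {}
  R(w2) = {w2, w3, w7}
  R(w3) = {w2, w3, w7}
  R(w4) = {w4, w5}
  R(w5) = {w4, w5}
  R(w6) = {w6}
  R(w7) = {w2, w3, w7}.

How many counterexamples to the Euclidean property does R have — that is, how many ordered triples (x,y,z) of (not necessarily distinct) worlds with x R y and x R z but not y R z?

R is Euclidean; there are no such tuples.

0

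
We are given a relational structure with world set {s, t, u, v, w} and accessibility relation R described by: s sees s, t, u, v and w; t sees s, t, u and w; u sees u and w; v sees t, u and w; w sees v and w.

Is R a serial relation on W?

Serial: yes — every world has a successor (e.g. s R s).

Yes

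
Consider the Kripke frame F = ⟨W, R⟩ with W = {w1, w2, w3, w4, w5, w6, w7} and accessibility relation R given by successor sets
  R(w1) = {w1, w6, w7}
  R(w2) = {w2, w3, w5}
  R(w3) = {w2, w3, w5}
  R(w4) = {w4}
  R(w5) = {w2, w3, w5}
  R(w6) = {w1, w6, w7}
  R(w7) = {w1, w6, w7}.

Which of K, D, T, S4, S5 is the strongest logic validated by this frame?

S5

Serial (axiom D): yes — every world has a successor (e.g. w1 R w1).
Reflexive (axiom T): yes — every world is R-related to itself.
Transitive (axiom 4): yes — every two-step R-path is closed by a direct edge.
Euclidean (axiom 5): yes — any two successors of a common world are R-related.
So F validates K, D, T, S4, S5. The strongest is S5.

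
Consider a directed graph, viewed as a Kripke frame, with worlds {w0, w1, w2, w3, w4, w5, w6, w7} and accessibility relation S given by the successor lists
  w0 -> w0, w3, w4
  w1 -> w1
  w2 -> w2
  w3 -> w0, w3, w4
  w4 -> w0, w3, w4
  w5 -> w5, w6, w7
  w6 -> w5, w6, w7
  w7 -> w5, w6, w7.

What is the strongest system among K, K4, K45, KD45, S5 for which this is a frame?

S5

Transitive (axiom 4): yes — every two-step S-path is closed by a direct edge.
Euclidean (axiom 5): yes — any two successors of a common world are S-related.
Serial (axiom D): yes — every world has a successor (e.g. w0 S w0).
Reflexive (axiom T): yes — every world is S-related to itself.
So F validates K, K4, K45, KD45, S5. The strongest is S5.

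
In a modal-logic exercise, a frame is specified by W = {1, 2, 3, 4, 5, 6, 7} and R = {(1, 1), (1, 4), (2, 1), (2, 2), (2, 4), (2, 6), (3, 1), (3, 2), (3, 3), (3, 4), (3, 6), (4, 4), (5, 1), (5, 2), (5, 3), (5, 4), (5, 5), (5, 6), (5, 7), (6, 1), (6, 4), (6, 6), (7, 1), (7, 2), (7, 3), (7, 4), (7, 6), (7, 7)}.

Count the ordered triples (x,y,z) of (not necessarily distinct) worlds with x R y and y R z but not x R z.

R is transitive; there are no such tuples.

0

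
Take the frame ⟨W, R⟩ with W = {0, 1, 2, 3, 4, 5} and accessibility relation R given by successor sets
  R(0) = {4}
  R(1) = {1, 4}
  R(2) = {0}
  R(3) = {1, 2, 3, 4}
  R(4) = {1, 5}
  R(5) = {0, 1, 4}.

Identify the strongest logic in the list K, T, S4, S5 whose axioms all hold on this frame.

K

Reflexive (axiom T): no — 0 is not related to itself.
Transitive (axiom 4): no — 0 R 4 and 4 R 1, but not 0 R 1.
Euclidean (axiom 5): no — 3 R 1 and 3 R 2, but not 1 R 2.
So F validates K; T would additionally require R to be reflexive. The strongest is K.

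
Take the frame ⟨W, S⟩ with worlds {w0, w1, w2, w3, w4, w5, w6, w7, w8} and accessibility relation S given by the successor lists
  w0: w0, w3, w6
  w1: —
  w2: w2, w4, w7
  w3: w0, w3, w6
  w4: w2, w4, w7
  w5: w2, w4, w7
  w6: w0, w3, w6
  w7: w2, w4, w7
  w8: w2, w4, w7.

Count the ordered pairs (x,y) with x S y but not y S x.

Enumerating: (w5,w2), (w5,w4), (w5,w7), (w8,w2), (w8,w4), (w8,w7).

6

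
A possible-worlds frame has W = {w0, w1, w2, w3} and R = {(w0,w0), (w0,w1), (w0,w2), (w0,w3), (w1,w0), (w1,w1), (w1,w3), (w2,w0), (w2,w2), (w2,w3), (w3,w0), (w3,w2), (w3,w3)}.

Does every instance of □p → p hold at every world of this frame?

Axiom T corresponds to the accessibility relation being reflexive.
Reflexive: yes — every world is R-related to itself.

Yes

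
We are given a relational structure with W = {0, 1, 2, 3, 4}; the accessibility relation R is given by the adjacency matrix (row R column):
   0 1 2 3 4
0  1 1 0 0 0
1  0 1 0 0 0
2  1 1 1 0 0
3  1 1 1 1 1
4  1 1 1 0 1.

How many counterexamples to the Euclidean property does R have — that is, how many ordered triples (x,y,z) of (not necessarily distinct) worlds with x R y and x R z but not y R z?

20

Enumerating: (0,1,0), (2,0,2), (2,1,0), (2,1,2), (3,0,2), (3,0,3), (3,0,4), (3,1,0), (3,1,2), (3,1,3), (3,1,4), (3,2,3), … and 8 more.
Total: 20.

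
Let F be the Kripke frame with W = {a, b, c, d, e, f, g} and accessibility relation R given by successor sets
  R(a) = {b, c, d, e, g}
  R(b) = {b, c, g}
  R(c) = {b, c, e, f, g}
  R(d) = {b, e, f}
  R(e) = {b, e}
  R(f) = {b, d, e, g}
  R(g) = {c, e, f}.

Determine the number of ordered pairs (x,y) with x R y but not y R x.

14

Enumerating: (a,b), (a,c), (a,d), (a,e), (a,g), (b,g), (c,e), (c,f), (d,b), (d,e), (e,b), (f,b), (f,e), (g,e).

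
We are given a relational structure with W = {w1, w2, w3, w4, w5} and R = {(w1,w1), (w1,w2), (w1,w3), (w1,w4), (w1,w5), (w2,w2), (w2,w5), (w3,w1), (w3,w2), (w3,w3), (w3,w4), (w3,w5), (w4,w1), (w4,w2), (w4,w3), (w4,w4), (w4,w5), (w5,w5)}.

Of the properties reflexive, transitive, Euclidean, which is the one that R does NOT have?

Euclidean

Reflexive: yes — every world is R-related to itself.
Transitive: yes — every two-step R-path is closed by a direct edge.
Euclidean: no — w1 R w2 and w1 R w3, but not w2 R w3.
Only Euclidean fails.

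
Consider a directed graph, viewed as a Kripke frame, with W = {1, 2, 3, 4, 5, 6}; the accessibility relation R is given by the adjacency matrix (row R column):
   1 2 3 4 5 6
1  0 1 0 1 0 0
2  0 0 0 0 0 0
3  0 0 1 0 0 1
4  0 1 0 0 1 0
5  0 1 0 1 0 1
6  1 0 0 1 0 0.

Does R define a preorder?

Reflexive: no — 1 is not related to itself.
Transitive: no — 1 R 4 and 4 R 5, but not 1 R 5.
So R is not a preorder.

No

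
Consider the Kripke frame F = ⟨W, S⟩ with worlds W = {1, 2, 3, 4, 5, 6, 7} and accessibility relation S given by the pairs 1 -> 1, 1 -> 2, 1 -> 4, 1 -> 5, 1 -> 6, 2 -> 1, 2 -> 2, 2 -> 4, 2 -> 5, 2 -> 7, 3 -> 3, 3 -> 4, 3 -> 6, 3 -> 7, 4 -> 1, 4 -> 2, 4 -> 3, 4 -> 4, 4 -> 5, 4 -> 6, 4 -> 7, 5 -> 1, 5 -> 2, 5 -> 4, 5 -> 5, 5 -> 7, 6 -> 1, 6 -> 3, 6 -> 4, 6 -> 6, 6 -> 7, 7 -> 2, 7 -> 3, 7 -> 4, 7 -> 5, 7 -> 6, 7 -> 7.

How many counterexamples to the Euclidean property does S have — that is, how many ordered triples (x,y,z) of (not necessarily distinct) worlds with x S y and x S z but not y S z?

32

Enumerating: (1,2,6), (1,5,6), (1,6,2), (1,6,5), (2,1,7), (2,7,1), (4,1,3), (4,1,7), (4,2,3), (4,2,6), (4,3,1), (4,3,2), … and 20 more.
Total: 32.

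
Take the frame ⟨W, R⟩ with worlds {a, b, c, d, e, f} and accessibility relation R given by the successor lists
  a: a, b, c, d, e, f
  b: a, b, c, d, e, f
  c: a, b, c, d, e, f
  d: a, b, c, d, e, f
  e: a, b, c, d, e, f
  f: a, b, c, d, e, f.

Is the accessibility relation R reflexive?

Yes

Reflexive: yes — every world is R-related to itself.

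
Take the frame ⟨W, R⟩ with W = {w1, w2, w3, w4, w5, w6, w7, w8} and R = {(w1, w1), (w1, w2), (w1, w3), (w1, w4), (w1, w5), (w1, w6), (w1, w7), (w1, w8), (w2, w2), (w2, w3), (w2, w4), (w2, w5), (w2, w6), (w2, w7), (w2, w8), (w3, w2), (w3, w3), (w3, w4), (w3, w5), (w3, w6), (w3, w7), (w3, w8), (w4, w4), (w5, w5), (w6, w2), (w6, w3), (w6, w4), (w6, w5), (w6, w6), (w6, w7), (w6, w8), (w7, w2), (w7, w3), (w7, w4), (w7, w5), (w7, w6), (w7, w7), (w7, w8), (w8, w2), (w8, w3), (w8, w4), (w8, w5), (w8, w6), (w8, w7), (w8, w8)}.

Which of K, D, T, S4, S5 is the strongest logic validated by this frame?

S4

Serial (axiom D): yes — every world has a successor (e.g. w1 R w1).
Reflexive (axiom T): yes — every world is R-related to itself.
Transitive (axiom 4): yes — every two-step R-path is closed by a direct edge.
Euclidean (axiom 5): no — w1 R w4 and w1 R w2, but not w4 R w2.
So F validates K, D, T, S4; S5 would additionally require R to be Euclidean. The strongest is S4.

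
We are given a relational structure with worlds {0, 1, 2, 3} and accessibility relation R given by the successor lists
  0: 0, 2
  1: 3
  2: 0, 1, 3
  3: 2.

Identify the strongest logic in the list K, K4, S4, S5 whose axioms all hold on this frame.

Transitive (axiom 4): no — 0 R 2 and 2 R 1, but not 0 R 1.
Reflexive (axiom T): no — 1 is not related to itself.
Euclidean (axiom 5): no — 2 R 0 and 2 R 1, but not 0 R 1.
So F validates K; K4 would additionally require R to be transitive. The strongest is K.

K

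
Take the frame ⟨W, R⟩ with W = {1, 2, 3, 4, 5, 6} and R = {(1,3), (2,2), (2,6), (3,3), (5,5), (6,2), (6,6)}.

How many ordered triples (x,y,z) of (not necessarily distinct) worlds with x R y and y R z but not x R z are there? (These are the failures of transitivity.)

R is transitive; there are no such tuples.

0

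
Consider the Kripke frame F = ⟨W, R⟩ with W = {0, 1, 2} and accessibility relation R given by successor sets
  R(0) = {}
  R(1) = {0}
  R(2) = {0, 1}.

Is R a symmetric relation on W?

No

Symmetric: no — 1 R 0 but not 0 R 1.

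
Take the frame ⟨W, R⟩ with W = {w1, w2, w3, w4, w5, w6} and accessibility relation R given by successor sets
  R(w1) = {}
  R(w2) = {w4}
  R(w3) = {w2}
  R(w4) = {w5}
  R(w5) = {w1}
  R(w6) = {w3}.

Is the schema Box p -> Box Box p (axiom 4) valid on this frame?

The schema 4 characterises exactly the transitive frames.
Transitive: no — w2 R w4 and w4 R w5, but not w2 R w5.

No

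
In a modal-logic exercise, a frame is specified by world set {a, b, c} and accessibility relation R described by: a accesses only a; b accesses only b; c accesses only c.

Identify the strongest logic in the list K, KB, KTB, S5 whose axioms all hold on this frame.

S5

Symmetric (axiom B): yes — every pair in R has its reverse in R.
Reflexive (axiom T): yes — every world is R-related to itself.
Euclidean (axiom 5): yes — any two successors of a common world are R-related.
So F validates K, KB, KTB, S5. The strongest is S5.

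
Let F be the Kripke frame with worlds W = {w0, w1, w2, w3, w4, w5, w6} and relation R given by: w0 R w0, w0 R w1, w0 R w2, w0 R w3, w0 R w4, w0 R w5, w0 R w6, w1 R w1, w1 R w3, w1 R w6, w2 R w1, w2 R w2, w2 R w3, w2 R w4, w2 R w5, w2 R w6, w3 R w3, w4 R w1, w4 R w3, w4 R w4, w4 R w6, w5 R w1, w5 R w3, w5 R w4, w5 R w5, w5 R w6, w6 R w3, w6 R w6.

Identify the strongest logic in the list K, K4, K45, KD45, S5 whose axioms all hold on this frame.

Transitive (axiom 4): yes — every two-step R-path is closed by a direct edge.
Euclidean (axiom 5): no — w0 R w1 and w0 R w2, but not w1 R w2.
Serial (axiom D): yes — every world has a successor (e.g. w0 R w0).
Reflexive (axiom T): yes — every world is R-related to itself.
So F validates K, K4; K45 would additionally require R to be Euclidean. The strongest is K4.

K4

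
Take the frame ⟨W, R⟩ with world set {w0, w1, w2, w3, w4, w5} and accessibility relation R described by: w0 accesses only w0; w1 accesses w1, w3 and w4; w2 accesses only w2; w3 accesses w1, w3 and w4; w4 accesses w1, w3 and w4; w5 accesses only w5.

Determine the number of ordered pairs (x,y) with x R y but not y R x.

R is symmetric; there are no such tuples.

0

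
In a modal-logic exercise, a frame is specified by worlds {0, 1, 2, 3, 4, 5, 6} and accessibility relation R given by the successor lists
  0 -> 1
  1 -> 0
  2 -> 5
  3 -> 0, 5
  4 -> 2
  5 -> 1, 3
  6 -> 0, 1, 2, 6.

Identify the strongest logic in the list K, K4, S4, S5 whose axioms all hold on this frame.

Transitive (axiom 4): no — 2 R 5 and 5 R 1, but not 2 R 1.
Reflexive (axiom T): no — 0 is not related to itself.
Euclidean (axiom 5): no — 3 R 0 and 3 R 5, but not 0 R 5.
So F validates K; K4 would additionally require R to be transitive. The strongest is K.

K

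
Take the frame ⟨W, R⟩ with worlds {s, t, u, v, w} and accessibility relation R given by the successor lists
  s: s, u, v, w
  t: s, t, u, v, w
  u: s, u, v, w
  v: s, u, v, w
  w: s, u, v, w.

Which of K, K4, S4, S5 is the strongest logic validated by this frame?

Transitive (axiom 4): yes — every two-step R-path is closed by a direct edge.
Reflexive (axiom T): yes — every world is R-related to itself.
Euclidean (axiom 5): no — t R s and t R t, but not s R t.
So F validates K, K4, S4; S5 would additionally require R to be Euclidean. The strongest is S4.

S4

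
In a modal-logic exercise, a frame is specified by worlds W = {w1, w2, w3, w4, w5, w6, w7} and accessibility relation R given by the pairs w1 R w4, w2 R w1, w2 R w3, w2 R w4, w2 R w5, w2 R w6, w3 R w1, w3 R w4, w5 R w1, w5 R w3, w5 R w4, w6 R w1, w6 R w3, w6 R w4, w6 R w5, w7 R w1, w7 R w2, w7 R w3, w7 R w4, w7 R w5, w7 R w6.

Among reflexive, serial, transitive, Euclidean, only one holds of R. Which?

transitive

Reflexive: no — w1 is not related to itself.
Serial: no — w4 has no R-successor.
Transitive: yes — every two-step R-path is closed by a direct edge.
Euclidean: no — w2 R w1 and w2 R w3, but not w1 R w3.
Only transitive holds.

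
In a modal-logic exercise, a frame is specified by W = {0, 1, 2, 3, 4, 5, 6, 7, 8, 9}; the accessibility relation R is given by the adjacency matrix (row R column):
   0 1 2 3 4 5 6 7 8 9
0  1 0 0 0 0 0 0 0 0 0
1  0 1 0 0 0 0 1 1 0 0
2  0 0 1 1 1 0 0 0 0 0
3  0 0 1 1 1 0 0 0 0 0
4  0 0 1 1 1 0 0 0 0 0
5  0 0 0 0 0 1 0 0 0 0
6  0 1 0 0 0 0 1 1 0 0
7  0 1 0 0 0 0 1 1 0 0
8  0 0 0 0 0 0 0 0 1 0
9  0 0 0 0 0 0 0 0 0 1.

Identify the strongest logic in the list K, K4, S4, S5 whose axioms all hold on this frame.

Transitive (axiom 4): yes — every two-step R-path is closed by a direct edge.
Reflexive (axiom T): yes — every world is R-related to itself.
Euclidean (axiom 5): yes — any two successors of a common world are R-related.
So F validates K, K4, S4, S5. The strongest is S5.

S5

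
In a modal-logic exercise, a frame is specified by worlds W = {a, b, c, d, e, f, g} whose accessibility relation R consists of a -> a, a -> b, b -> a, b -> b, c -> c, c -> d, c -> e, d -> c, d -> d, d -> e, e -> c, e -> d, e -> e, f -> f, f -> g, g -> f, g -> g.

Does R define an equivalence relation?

Yes

Reflexive: yes — every world is R-related to itself.
Symmetric: yes — every pair in R has its reverse in R.
Transitive: yes — every two-step R-path is closed by a direct edge.
So R is an equivalence relation.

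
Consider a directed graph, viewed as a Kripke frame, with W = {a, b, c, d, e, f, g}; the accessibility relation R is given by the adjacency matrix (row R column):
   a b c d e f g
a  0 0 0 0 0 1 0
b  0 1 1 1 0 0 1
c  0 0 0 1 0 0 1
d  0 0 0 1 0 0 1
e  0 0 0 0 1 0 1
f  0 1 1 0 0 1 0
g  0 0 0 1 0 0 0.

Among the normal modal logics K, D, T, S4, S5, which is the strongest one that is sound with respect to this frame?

Serial (axiom D): yes — every world has a successor (e.g. a R f).
Reflexive (axiom T): no — a is not related to itself.
Transitive (axiom 4): no — a R f and f R b, but not a R b.
Euclidean (axiom 5): no — b R d and b R c, but not d R c.
So F validates K, D; T would additionally require R to be reflexive. The strongest is D.

D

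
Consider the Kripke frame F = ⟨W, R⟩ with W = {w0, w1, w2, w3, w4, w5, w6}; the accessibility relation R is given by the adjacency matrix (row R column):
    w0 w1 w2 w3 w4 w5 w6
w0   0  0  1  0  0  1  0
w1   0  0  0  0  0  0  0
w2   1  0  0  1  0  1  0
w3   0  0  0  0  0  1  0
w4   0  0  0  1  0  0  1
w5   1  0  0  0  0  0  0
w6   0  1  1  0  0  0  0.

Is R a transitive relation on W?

No

Transitive: no — w0 R w2 and w2 R w3, but not w0 R w3.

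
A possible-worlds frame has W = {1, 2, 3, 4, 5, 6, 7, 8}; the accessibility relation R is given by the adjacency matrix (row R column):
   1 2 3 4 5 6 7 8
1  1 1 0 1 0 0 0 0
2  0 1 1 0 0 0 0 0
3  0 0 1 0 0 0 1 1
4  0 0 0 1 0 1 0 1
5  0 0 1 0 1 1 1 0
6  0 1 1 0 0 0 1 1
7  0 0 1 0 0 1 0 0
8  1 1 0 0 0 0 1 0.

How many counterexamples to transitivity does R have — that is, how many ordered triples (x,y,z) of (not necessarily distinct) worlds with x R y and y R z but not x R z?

Enumerating: (1,2,3), (1,4,6), (1,4,8), (2,3,7), (2,3,8), (3,7,6), (3,8,1), (3,8,2), (4,6,2), (4,6,3), (4,6,7), (4,8,1), … and 16 more.
Total: 28.

28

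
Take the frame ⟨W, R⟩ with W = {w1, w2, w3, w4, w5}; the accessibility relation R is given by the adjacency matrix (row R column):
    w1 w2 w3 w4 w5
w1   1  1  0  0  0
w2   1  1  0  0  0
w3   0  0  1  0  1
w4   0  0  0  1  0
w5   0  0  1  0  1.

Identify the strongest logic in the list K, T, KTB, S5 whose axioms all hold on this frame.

Reflexive (axiom T): yes — every world is R-related to itself.
Symmetric (axiom B): yes — every pair in R has its reverse in R.
Euclidean (axiom 5): yes — any two successors of a common world are R-related.
So F validates K, T, KTB, S5. The strongest is S5.

S5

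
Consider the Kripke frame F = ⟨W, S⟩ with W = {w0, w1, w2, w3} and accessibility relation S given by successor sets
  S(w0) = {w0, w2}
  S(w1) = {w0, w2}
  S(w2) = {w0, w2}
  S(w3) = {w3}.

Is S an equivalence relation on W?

Reflexive: no — w1 is not related to itself.
Symmetric: no — w1 S w0 but not w0 S w1.
Transitive: yes — every two-step S-path is closed by a direct edge.
So S is not an equivalence relation.

No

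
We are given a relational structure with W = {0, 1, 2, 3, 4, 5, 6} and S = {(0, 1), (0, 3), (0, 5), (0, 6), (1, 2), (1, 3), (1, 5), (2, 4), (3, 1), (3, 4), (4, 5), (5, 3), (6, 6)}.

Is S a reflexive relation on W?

No

Reflexive: no — 0 is not related to itself.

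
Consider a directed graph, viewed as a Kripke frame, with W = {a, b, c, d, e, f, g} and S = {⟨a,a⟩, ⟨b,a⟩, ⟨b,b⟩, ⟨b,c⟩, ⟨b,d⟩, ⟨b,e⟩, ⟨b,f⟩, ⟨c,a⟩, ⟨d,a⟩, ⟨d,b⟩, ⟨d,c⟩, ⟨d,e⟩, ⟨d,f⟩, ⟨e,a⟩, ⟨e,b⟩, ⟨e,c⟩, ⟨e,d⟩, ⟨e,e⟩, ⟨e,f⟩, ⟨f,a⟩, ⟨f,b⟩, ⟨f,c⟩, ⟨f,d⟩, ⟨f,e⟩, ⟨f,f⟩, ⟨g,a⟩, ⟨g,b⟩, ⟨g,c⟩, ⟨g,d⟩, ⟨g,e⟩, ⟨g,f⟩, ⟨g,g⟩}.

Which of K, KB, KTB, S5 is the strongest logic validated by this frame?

Symmetric (axiom B): no — b S a but not a S b.
Reflexive (axiom T): no — c is not related to itself.
Euclidean (axiom 5): no — b S a and b S c, but not a S c.
So F validates K; KB would additionally require S to be symmetric. The strongest is K.

K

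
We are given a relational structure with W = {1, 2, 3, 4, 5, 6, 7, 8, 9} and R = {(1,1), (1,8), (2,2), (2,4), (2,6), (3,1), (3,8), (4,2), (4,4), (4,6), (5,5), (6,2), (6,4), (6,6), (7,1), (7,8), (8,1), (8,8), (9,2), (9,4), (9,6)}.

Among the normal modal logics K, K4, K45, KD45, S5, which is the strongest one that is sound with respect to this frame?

KD45

Transitive (axiom 4): yes — every two-step R-path is closed by a direct edge.
Euclidean (axiom 5): yes — any two successors of a common world are R-related.
Serial (axiom D): yes — every world has a successor (e.g. 1 R 1).
Reflexive (axiom T): no — 3 is not related to itself.
So F validates K, K4, K45, KD45; S5 would additionally require R to be reflexive. The strongest is KD45.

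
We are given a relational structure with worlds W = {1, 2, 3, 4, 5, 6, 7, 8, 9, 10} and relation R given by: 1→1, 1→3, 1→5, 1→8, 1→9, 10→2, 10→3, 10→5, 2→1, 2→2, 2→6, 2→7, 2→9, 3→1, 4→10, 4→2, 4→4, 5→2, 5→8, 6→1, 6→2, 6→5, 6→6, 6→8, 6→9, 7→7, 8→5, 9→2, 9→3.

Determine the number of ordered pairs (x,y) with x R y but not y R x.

16

Enumerating: (1,5), (1,8), (1,9), (10,2), (10,3), (10,5), (2,1), (2,7), (4,10), (4,2), (5,2), (6,1), (6,5), (6,8), (6,9), (9,3).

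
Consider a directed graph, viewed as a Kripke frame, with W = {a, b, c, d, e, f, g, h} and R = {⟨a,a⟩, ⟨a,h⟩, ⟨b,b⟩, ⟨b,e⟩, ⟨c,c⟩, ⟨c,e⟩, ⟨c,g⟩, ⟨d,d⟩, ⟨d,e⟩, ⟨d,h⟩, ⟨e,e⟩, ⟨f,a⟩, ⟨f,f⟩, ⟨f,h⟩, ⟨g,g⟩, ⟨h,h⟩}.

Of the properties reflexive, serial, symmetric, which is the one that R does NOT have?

symmetric

Reflexive: yes — every world is R-related to itself.
Serial: yes — every world has a successor (e.g. a R a).
Symmetric: no — a R h but not h R a.
Only symmetric fails.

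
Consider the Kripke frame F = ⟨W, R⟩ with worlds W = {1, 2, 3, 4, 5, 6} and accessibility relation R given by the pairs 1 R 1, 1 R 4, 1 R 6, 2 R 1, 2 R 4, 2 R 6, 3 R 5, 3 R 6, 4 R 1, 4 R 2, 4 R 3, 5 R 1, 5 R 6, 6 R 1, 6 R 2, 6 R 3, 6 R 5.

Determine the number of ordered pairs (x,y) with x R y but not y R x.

4

Enumerating: (2,1), (3,5), (4,3), (5,1).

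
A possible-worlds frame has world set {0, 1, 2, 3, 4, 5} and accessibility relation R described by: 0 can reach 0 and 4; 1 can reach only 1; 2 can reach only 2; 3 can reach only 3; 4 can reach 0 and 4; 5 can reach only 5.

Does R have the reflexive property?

Yes

Reflexive: yes — every world is R-related to itself.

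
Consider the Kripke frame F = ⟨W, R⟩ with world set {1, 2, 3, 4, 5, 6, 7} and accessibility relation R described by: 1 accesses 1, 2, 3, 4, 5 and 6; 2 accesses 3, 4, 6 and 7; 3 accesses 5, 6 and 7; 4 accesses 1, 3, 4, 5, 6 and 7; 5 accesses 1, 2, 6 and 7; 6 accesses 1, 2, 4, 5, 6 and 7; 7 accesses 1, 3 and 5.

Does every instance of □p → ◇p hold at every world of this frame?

Axiom D corresponds to the accessibility relation being serial.
Serial: yes — every world has a successor (e.g. 1 R 1).

Yes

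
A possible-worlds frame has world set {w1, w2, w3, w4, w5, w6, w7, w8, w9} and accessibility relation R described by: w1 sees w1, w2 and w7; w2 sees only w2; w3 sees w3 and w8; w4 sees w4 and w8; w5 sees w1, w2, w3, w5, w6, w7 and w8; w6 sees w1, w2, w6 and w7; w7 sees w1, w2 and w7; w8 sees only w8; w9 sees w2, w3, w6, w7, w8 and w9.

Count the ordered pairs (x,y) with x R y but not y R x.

Enumerating: (w1,w2), (w3,w8), (w4,w8), (w5,w1), (w5,w2), (w5,w3), (w5,w6), (w5,w7), (w5,w8), (w6,w1), (w6,w2), (w6,w7), (w7,w2), (w9,w2), (w9,w3), (w9,w6), (w9,w7), (w9,w8).

18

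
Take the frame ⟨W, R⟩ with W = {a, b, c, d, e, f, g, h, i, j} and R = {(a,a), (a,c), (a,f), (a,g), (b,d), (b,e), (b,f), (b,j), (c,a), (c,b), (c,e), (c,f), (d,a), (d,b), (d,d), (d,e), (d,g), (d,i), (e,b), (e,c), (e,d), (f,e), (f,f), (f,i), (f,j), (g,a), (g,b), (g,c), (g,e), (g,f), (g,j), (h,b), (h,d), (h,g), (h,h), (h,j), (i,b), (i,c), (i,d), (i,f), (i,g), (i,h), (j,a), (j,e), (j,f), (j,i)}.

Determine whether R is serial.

Yes

Serial: yes — every world has a successor (e.g. a R a).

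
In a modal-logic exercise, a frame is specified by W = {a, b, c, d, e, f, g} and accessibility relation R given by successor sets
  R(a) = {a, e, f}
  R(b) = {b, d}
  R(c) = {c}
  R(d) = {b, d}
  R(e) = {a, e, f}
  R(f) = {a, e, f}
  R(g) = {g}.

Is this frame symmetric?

Yes

Symmetric: yes — every pair in R has its reverse in R.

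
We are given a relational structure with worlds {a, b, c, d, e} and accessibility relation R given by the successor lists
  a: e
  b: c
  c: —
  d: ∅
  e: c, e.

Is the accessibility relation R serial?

Serial: no — c has no R-successor.

No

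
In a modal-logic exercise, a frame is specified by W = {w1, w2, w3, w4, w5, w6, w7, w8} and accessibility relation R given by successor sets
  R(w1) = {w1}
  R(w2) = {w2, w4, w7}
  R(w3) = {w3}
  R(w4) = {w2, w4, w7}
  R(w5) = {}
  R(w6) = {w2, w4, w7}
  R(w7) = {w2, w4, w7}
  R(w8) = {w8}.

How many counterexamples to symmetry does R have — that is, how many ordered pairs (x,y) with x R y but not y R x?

3

Enumerating: (w6,w2), (w6,w4), (w6,w7).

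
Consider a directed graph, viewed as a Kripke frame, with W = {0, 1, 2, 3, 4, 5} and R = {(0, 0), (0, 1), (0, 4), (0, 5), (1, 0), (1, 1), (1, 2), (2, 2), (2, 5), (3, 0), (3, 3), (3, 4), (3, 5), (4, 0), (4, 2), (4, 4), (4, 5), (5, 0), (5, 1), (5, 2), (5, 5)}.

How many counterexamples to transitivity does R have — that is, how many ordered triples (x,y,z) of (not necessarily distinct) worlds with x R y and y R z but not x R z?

15

Enumerating: (0,1,2), (0,4,2), (0,5,2), (1,0,4), (1,0,5), (1,2,5), (2,5,0), (2,5,1), (3,0,1), (3,4,2), (3,5,1), (3,5,2), (4,0,1), (4,5,1), (5,0,4).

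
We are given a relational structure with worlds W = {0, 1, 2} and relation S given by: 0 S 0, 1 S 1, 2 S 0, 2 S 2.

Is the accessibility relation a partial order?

Yes

Reflexive: yes — every world is S-related to itself.
Transitive: yes — every two-step S-path is closed by a direct edge.
Antisymmetric: yes — no distinct pair is related both ways.
So S is a partial order.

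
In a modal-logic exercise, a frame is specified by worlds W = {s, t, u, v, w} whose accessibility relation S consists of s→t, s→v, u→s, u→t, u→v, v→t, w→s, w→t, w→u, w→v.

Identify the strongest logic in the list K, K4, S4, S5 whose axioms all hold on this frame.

K4

Transitive (axiom 4): yes — every two-step S-path is closed by a direct edge.
Reflexive (axiom T): no — s is not related to itself.
Euclidean (axiom 5): no — s S t and s S v, but not t S v.
So F validates K, K4; S4 would additionally require S to be reflexive. The strongest is K4.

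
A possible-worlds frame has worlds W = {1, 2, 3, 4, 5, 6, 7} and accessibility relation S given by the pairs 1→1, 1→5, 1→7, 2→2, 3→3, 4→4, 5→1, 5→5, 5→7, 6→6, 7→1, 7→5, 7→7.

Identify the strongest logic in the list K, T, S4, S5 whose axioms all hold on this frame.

S5

Reflexive (axiom T): yes — every world is S-related to itself.
Transitive (axiom 4): yes — every two-step S-path is closed by a direct edge.
Euclidean (axiom 5): yes — any two successors of a common world are S-related.
So F validates K, T, S4, S5. The strongest is S5.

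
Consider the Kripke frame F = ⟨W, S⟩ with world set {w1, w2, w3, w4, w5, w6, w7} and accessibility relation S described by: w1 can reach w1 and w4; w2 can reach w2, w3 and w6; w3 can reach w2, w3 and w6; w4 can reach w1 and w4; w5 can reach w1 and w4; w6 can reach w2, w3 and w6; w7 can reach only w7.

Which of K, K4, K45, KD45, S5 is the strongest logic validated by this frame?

Transitive (axiom 4): yes — every two-step S-path is closed by a direct edge.
Euclidean (axiom 5): yes — any two successors of a common world are S-related.
Serial (axiom D): yes — every world has a successor (e.g. w1 S w1).
Reflexive (axiom T): no — w5 is not related to itself.
So F validates K, K4, K45, KD45; S5 would additionally require S to be reflexive. The strongest is KD45.

KD45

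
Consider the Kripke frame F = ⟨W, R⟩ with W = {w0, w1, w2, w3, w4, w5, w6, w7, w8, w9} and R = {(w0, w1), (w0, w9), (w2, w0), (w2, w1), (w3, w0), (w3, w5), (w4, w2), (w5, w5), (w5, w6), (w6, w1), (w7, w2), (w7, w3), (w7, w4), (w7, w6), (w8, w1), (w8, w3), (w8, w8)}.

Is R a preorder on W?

Reflexive: no — w0 is not related to itself.
Transitive: no — w2 R w0 and w0 R w9, but not w2 R w9.
So R is not a preorder.

No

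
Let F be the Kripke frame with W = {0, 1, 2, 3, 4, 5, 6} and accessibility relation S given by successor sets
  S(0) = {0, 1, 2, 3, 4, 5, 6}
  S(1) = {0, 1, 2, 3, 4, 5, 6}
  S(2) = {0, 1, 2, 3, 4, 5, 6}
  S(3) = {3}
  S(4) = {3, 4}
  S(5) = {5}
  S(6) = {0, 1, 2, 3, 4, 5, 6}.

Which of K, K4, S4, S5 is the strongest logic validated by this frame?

Transitive (axiom 4): yes — every two-step S-path is closed by a direct edge.
Reflexive (axiom T): yes — every world is S-related to itself.
Euclidean (axiom 5): no — 0 S 3 and 0 S 1, but not 3 S 1.
So F validates K, K4, S4; S5 would additionally require S to be Euclidean. The strongest is S4.

S4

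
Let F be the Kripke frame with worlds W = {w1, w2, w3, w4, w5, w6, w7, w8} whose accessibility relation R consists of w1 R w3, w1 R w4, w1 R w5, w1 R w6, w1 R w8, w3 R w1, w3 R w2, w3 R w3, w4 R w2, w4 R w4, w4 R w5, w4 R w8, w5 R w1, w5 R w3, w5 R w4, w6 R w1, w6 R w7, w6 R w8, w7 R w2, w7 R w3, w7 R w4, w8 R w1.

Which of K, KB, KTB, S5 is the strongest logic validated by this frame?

K

Symmetric (axiom B): no — w1 R w4 but not w4 R w1.
Reflexive (axiom T): no — w1 is not related to itself.
Euclidean (axiom 5): no — w1 R w3 and w1 R w4, but not w3 R w4.
So F validates K; KB would additionally require R to be symmetric. The strongest is K.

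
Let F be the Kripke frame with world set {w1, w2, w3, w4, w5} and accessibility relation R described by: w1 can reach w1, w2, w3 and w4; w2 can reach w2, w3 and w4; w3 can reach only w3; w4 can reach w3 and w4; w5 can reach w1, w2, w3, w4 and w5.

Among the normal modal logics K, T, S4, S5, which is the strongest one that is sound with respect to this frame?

S4

Reflexive (axiom T): yes — every world is R-related to itself.
Transitive (axiom 4): yes — every two-step R-path is closed by a direct edge.
Euclidean (axiom 5): no — w1 R w3 and w1 R w2, but not w3 R w2.
So F validates K, T, S4; S5 would additionally require R to be Euclidean. The strongest is S4.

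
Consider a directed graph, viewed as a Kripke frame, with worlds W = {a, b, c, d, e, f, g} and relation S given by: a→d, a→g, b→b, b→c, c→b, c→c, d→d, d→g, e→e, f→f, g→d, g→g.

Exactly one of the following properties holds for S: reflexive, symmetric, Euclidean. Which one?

Reflexive: no — a is not related to itself.
Symmetric: no — a S d but not d S a.
Euclidean: yes — any two successors of a common world are S-related.
Only Euclidean holds.

Euclidean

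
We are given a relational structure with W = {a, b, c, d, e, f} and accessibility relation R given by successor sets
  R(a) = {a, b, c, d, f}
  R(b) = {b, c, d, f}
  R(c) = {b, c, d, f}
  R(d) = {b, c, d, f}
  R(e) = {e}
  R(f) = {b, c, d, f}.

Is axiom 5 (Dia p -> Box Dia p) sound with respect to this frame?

No

The schema 5 characterises exactly the Euclidean frames.
Euclidean: no — a R b and a R a, but not b R a.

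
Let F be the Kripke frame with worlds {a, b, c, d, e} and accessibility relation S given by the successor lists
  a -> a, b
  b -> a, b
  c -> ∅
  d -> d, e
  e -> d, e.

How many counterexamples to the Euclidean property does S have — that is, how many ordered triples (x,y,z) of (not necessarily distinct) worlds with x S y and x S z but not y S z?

0

S is Euclidean; there are no such tuples.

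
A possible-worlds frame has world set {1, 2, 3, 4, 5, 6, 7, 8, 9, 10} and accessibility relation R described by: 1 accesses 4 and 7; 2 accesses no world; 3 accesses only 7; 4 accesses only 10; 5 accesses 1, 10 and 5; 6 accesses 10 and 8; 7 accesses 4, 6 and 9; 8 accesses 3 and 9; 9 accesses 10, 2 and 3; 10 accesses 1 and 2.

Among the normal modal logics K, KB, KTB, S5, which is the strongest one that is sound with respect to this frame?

Symmetric (axiom B): no — 1 R 4 but not 4 R 1.
Reflexive (axiom T): no — 1 is not related to itself.
Euclidean (axiom 5): no — 1 R 4 and 1 R 7, but not 4 R 7.
So F validates K; KB would additionally require R to be symmetric. The strongest is K.

K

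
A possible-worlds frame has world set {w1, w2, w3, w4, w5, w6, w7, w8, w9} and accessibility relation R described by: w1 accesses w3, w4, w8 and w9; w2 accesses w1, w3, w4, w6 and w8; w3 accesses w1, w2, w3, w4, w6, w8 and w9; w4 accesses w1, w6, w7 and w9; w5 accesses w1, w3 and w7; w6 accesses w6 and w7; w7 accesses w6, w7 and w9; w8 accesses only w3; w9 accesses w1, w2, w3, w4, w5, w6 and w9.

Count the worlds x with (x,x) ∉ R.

5

Enumerating: w1, w2, w4, w5, w8.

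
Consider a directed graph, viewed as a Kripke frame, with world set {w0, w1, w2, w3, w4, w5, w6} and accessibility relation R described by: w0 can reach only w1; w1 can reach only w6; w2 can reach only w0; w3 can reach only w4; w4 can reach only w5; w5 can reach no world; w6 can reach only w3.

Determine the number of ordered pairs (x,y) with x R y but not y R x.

6

Enumerating: (w0,w1), (w1,w6), (w2,w0), (w3,w4), (w4,w5), (w6,w3).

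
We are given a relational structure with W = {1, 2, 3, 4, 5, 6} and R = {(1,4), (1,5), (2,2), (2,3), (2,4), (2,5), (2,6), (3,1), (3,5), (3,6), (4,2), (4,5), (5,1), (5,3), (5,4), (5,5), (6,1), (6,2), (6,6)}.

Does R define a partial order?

Reflexive: no — 1 is not related to itself.
Transitive: no — 1 R 4 and 4 R 2, but not 1 R 2.
Antisymmetric: no — 1 R 5 and 5 R 1 with 1 ≠ 5.
So R is not a partial order.

No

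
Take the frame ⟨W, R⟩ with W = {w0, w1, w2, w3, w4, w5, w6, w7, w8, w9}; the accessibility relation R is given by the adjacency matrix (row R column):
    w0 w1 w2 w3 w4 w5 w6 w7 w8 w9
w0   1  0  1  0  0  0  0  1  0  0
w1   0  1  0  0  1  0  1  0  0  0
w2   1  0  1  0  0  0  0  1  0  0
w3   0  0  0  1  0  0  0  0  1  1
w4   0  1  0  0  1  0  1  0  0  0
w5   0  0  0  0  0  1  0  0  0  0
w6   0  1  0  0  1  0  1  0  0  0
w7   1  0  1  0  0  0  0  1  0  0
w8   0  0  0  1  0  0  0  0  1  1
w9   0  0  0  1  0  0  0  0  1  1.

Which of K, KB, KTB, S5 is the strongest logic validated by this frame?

Symmetric (axiom B): yes — every pair in R has its reverse in R.
Reflexive (axiom T): yes — every world is R-related to itself.
Euclidean (axiom 5): yes — any two successors of a common world are R-related.
So F validates K, KB, KTB, S5. The strongest is S5.

S5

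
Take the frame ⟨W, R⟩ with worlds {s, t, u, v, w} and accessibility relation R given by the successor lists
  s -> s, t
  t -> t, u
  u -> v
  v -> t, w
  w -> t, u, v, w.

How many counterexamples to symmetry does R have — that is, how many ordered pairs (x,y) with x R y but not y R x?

Enumerating: (s,t), (t,u), (u,v), (v,t), (w,t), (w,u).

6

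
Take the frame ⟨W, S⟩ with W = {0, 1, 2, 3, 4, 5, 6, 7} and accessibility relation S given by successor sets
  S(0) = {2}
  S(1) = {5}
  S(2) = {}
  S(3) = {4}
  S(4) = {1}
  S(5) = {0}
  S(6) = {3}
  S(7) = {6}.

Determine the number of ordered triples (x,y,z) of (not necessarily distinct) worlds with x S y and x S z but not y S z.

7

Enumerating: (0,2,2), (1,5,5), (3,4,4), (4,1,1), (5,0,0), (6,3,3), (7,6,6).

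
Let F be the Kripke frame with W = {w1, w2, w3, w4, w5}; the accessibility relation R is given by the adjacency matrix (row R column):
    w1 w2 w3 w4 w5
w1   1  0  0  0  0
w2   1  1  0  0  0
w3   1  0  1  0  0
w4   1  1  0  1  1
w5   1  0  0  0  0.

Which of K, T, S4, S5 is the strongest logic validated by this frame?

K

Reflexive (axiom T): no — w5 is not related to itself.
Transitive (axiom 4): yes — every two-step R-path is closed by a direct edge.
Euclidean (axiom 5): no — w4 R w1 and w4 R w2, but not w1 R w2.
So F validates K; T would additionally require R to be reflexive. The strongest is K.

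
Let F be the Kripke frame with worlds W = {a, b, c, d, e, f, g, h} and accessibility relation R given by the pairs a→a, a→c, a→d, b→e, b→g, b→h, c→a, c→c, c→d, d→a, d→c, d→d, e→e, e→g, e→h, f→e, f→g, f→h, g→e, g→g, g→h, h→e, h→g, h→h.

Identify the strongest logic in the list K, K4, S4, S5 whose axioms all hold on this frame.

K4

Transitive (axiom 4): yes — every two-step R-path is closed by a direct edge.
Reflexive (axiom T): no — b is not related to itself.
Euclidean (axiom 5): yes — any two successors of a common world are R-related.
So F validates K, K4; S4 would additionally require R to be reflexive. The strongest is K4.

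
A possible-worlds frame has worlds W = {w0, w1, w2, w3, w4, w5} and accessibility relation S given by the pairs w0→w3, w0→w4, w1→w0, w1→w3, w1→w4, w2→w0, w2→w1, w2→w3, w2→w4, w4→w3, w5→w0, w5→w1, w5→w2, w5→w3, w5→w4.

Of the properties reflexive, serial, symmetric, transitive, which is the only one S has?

Reflexive: no — w0 is not related to itself.
Serial: no — w3 has no S-successor.
Symmetric: no — w0 S w3 but not w3 S w0.
Transitive: yes — every two-step S-path is closed by a direct edge.
Only transitive holds.

transitive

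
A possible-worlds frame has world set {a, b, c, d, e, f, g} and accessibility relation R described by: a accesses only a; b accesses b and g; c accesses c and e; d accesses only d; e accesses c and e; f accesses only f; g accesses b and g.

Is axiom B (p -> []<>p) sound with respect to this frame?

Yes

By correspondence theory, B is valid on a frame iff R is symmetric.
Symmetric: yes — every pair in R has its reverse in R.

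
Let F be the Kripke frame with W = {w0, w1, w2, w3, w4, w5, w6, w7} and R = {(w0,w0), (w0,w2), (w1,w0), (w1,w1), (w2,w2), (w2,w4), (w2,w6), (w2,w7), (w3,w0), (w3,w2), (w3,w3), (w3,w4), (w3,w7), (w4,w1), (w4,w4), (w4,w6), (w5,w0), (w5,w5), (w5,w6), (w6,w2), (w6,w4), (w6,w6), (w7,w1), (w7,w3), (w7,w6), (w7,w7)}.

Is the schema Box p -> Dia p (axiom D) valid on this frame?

The schema D characterises exactly the serial frames.
Serial: yes — every world has a successor (e.g. w0 R w0).

Yes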